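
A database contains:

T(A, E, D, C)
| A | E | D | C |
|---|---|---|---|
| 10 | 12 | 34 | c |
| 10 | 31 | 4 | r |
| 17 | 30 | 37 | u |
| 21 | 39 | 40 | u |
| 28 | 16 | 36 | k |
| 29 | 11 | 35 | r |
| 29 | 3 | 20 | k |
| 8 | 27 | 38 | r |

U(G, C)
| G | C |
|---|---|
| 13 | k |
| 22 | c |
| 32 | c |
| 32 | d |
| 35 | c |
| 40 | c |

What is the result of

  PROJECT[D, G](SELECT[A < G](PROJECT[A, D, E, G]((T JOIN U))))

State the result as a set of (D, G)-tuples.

Natural join on C: {(10, 12, 34, c, 22), (10, 12, 34, c, 32), (10, 12, 34, c, 35), (10, 12, 34, c, 40), (28, 16, 36, k, 13), (29, 3, 20, k, 13)}
π[A, D, E, G]: project onto (A, D, E, G) → {(10, 34, 12, 22), (10, 34, 12, 32), (10, 34, 12, 35), (10, 34, 12, 40), (28, 36, 16, 13), (29, 20, 3, 13)}
σ[A < G]: keep tuples satisfying A < G → {(10, 34, 12, 22), (10, 34, 12, 32), (10, 34, 12, 35), (10, 34, 12, 40)}
π[D, G]: project onto (D, G) → {(34, 22), (34, 32), (34, 35), (34, 40)}

{(34, 22), (34, 32), (34, 35), (34, 40)}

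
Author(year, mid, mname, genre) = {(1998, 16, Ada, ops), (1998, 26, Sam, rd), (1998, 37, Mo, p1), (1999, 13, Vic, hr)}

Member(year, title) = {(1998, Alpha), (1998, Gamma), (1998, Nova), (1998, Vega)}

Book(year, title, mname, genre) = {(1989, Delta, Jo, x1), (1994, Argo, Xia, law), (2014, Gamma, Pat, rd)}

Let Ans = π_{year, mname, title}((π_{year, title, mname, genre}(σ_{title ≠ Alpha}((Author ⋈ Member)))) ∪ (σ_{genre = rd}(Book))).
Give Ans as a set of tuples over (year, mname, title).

Joining Author and Member on year yields {(1998, 16, Ada, ops, Alpha), (1998, 16, Ada, ops, Gamma), (1998, 16, Ada, ops, Nova), (1998, 16, Ada, ops, Vega), (1998, 26, Sam, rd, Alpha), (1998, 26, Sam, rd, Gamma), (1998, 26, Sam, rd, Nova), (1998, 26, Sam, rd, Vega), (1998, 37, Mo, p1, Alpha), (1998, 37, Mo, p1, Gamma), (1998, 37, Mo, p1, Nova), (1998, 37, Mo, p1, Vega)}.
σ[title ≠ Alpha]: keep tuples satisfying title ≠ Alpha → {(1998, 16, Ada, ops, Gamma), (1998, 16, Ada, ops, Nova), (1998, 16, Ada, ops, Vega), (1998, 26, Sam, rd, Gamma), (1998, 26, Sam, rd, Nova), (1998, 26, Sam, rd, Vega), (1998, 37, Mo, p1, Gamma), (1998, 37, Mo, p1, Nova), (1998, 37, Mo, p1, Vega)}
Projecting to year, title, mname, genre: {(1998, Gamma, Ada, ops), (1998, Gamma, Mo, p1), (1998, Gamma, Sam, rd), (1998, Nova, Ada, ops), (1998, Nova, Mo, p1), (1998, Nova, Sam, rd), (1998, Vega, Ada, ops), (1998, Vega, Mo, p1), (1998, Vega, Sam, rd)}
σ[genre = rd]: keep tuples satisfying genre = rd → {(2014, Gamma, Pat, rd)}
Union: {(1998, Gamma, Ada, ops), (1998, Gamma, Mo, p1), (1998, Gamma, Sam, rd), (1998, Nova, Ada, ops), (1998, Nova, Mo, p1), (1998, Nova, Sam, rd), (1998, Vega, Ada, ops), (1998, Vega, Mo, p1), (1998, Vega, Sam, rd)} with {(2014, Gamma, Pat, rd)} → {(1998, Gamma, Ada, ops), (1998, Gamma, Mo, p1), (1998, Gamma, Sam, rd), (1998, Nova, Ada, ops), (1998, Nova, Mo, p1), (1998, Nova, Sam, rd), (1998, Vega, Ada, ops), (1998, Vega, Mo, p1), (1998, Vega, Sam, rd), (2014, Gamma, Pat, rd)}
Projecting to year, mname, title: {(1998, Ada, Gamma), (1998, Ada, Nova), (1998, Ada, Vega), (1998, Mo, Gamma), (1998, Mo, Nova), (1998, Mo, Vega), (1998, Sam, Gamma), (1998, Sam, Nova), (1998, Sam, Vega), (2014, Pat, Gamma)}

{(1998, Ada, Gamma), (1998, Ada, Nova), (1998, Ada, Vega), (1998, Mo, Gamma), (1998, Mo, Nova), (1998, Mo, Vega), (1998, Sam, Gamma), (1998, Sam, Nova), (1998, Sam, Vega), (2014, Pat, Gamma)}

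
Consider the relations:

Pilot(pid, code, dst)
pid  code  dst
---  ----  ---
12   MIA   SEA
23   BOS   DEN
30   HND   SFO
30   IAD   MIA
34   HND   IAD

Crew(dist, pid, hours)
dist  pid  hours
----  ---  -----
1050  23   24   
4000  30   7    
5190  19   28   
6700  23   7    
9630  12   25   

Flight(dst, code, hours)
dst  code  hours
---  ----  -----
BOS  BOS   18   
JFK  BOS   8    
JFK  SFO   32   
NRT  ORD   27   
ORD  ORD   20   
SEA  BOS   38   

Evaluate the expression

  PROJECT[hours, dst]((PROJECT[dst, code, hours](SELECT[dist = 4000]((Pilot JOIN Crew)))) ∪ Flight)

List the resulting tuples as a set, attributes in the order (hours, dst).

Pilot ⋈ Crew (natural join on pid): {(12, MIA, SEA, 9630, 25), (23, BOS, DEN, 1050, 24), (23, BOS, DEN, 6700, 7), (30, HND, SFO, 4000, 7), (30, IAD, MIA, 4000, 7)}
Filtering on dist = 4000 leaves {(30, HND, SFO, 4000, 7), (30, IAD, MIA, 4000, 7)}.
π_{dst, code, hours} gives {(MIA, IAD, 7), (SFO, HND, 7)}.
Set union of the two operands is {(BOS, BOS, 18), (JFK, BOS, 8), (JFK, SFO, 32), (MIA, IAD, 7), (NRT, ORD, 27), (ORD, ORD, 20), (SEA, BOS, 38), (SFO, HND, 7)}.
π_{hours, dst} gives {(18, BOS), (20, ORD), (27, NRT), (32, JFK), (38, SEA), (7, MIA), (7, SFO), (8, JFK)}.

{(18, BOS), (20, ORD), (27, NRT), (32, JFK), (38, SEA), (7, MIA), (7, SFO), (8, JFK)}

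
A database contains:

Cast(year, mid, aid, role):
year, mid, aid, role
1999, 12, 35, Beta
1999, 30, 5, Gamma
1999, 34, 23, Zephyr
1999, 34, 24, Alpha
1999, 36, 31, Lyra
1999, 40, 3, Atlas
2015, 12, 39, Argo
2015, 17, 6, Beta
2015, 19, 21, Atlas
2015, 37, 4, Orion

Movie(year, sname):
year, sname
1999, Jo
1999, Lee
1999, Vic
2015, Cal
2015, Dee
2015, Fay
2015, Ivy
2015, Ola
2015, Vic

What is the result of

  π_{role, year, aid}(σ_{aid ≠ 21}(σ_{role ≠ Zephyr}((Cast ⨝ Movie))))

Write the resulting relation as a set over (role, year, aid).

{(Alpha, 1999, 24), (Argo, 2015, 39), (Atlas, 1999, 3), (Beta, 1999, 35), (Beta, 2015, 6), (Gamma, 1999, 5), (Lyra, 1999, 31), (Orion, 2015, 4)}

Joining Cast and Movie on year yields {(1999, 12, 35, Beta, Jo), (1999, 12, 35, Beta, Lee), (1999, 12, 35, Beta, Vic), (1999, 30, 5, Gamma, Jo), (1999, 30, 5, Gamma, Lee), (1999, 30, 5, Gamma, Vic), (1999, 34, 23, Zephyr, Jo), (1999, 34, 23, Zephyr, Lee), (1999, 34, 23, Zephyr, Vic), (1999, 34, 24, Alpha, Jo), (1999, 34, 24, Alpha, Lee), (1999, 34, 24, Alpha, Vic), (1999, 36, 31, Lyra, Jo), (1999, 36, 31, Lyra, Lee), (1999, 36, 31, Lyra, Vic), (1999, 40, 3, Atlas, Jo), (1999, 40, 3, Atlas, Lee), (1999, 40, 3, Atlas, Vic), (2015, 12, 39, Argo, Cal), (2015, 12, 39, Argo, Dee), (2015, 12, 39, Argo, Fay), (2015, 12, 39, Argo, Ivy), (2015, 12, 39, Argo, Ola), (2015, 12, 39, Argo, Vic), (2015, 17, 6, Beta, Cal), (2015, 17, 6, Beta, Dee), (2015, 17, 6, Beta, Fay), (2015, 17, 6, Beta, Ivy), (2015, 17, 6, Beta, Ola), (2015, 17, 6, Beta, Vic), (2015, 19, 21, Atlas, Cal), (2015, 19, 21, Atlas, Dee), (2015, 19, 21, Atlas, Fay), (2015, 19, 21, Atlas, Ivy), (2015, 19, 21, Atlas, Ola), (2015, 19, 21, Atlas, Vic), (2015, 37, 4, Orion, Cal), (2015, 37, 4, Orion, Dee), (2015, 37, 4, Orion, Fay), (2015, 37, 4, Orion, Ivy), (2015, 37, 4, Orion, Ola), (2015, 37, 4, Orion, Vic)}.
Apply σ_{role ≠ Zephyr}; surviving tuples: {(1999, 12, 35, Beta, Jo), (1999, 12, 35, Beta, Lee), (1999, 12, 35, Beta, Vic), (1999, 30, 5, Gamma, Jo), (1999, 30, 5, Gamma, Lee), (1999, 30, 5, Gamma, Vic), (1999, 34, 24, Alpha, Jo), (1999, 34, 24, Alpha, Lee), (1999, 34, 24, Alpha, Vic), (1999, 36, 31, Lyra, Jo), (1999, 36, 31, Lyra, Lee), (1999, 36, 31, Lyra, Vic), (1999, 40, 3, Atlas, Jo), (1999, 40, 3, Atlas, Lee), (1999, 40, 3, Atlas, Vic), (2015, 12, 39, Argo, Cal), (2015, 12, 39, Argo, Dee), (2015, 12, 39, Argo, Fay), (2015, 12, 39, Argo, Ivy), (2015, 12, 39, Argo, Ola), (2015, 12, 39, Argo, Vic), (2015, 17, 6, Beta, Cal), (2015, 17, 6, Beta, Dee), (2015, 17, 6, Beta, Fay), (2015, 17, 6, Beta, Ivy), (2015, 17, 6, Beta, Ola), (2015, 17, 6, Beta, Vic), (2015, 19, 21, Atlas, Cal), (2015, 19, 21, Atlas, Dee), (2015, 19, 21, Atlas, Fay), (2015, 19, 21, Atlas, Ivy), (2015, 19, 21, Atlas, Ola), (2015, 19, 21, Atlas, Vic), (2015, 37, 4, Orion, Cal), (2015, 37, 4, Orion, Dee), (2015, 37, 4, Orion, Fay), (2015, 37, 4, Orion, Ivy), (2015, 37, 4, Orion, Ola), (2015, 37, 4, Orion, Vic)}
Apply σ_{aid ≠ 21}; surviving tuples: {(1999, 12, 35, Beta, Jo), (1999, 12, 35, Beta, Lee), (1999, 12, 35, Beta, Vic), (1999, 30, 5, Gamma, Jo), (1999, 30, 5, Gamma, Lee), (1999, 30, 5, Gamma, Vic), (1999, 34, 24, Alpha, Jo), (1999, 34, 24, Alpha, Lee), (1999, 34, 24, Alpha, Vic), (1999, 36, 31, Lyra, Jo), (1999, 36, 31, Lyra, Lee), (1999, 36, 31, Lyra, Vic), (1999, 40, 3, Atlas, Jo), (1999, 40, 3, Atlas, Lee), (1999, 40, 3, Atlas, Vic), (2015, 12, 39, Argo, Cal), (2015, 12, 39, Argo, Dee), (2015, 12, 39, Argo, Fay), (2015, 12, 39, Argo, Ivy), (2015, 12, 39, Argo, Ola), (2015, 12, 39, Argo, Vic), (2015, 17, 6, Beta, Cal), (2015, 17, 6, Beta, Dee), (2015, 17, 6, Beta, Fay), (2015, 17, 6, Beta, Ivy), (2015, 17, 6, Beta, Ola), (2015, 17, 6, Beta, Vic), (2015, 37, 4, Orion, Cal), (2015, 37, 4, Orion, Dee), (2015, 37, 4, Orion, Fay), (2015, 37, 4, Orion, Ivy), (2015, 37, 4, Orion, Ola), (2015, 37, 4, Orion, Vic)}
π_{role, year, aid} gives {(Alpha, 1999, 24), (Argo, 2015, 39), (Atlas, 1999, 3), (Beta, 1999, 35), (Beta, 2015, 6), (Gamma, 1999, 5), (Lyra, 1999, 31), (Orion, 2015, 4)} (25 duplicate(s) eliminated).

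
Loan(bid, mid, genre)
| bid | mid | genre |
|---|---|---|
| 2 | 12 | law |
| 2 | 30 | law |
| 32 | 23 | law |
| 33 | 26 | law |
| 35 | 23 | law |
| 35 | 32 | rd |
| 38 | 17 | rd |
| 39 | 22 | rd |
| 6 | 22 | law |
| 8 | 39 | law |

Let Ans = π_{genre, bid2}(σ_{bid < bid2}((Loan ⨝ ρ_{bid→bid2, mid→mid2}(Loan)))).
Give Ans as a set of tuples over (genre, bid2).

ρ[bid→bid2, mid→mid2]: schema becomes (bid2, mid2, genre); tuples unchanged.
Loan ⋈ ρ_{bid→bid2, mid→mid2}(Loan) (natural join on genre): {(2, 12, law, 2, 12), (2, 12, law, 2, 30), (2, 12, law, 32, 23), (2, 12, law, 33, 26), (2, 12, law, 35, 23), (2, 12, law, 6, 22), (2, 12, law, 8, 39), (2, 30, law, 2, 12), (2, 30, law, 2, 30), (2, 30, law, 32, 23), (2, 30, law, 33, 26), (2, 30, law, 35, 23), (2, 30, law, 6, 22), (2, 30, law, 8, 39), (32, 23, law, 2, 12), (32, 23, law, 2, 30), (32, 23, law, 32, 23), (32, 23, law, 33, 26), (32, 23, law, 35, 23), (32, 23, law, 6, 22), (32, 23, law, 8, 39), (33, 26, law, 2, 12), (33, 26, law, 2, 30), (33, 26, law, 32, 23), (33, 26, law, 33, 26), (33, 26, law, 35, 23), (33, 26, law, 6, 22), (33, 26, law, 8, 39), (35, 23, law, 2, 12), (35, 23, law, 2, 30), (35, 23, law, 32, 23), (35, 23, law, 33, 26), (35, 23, law, 35, 23), (35, 23, law, 6, 22), (35, 23, law, 8, 39), (35, 32, rd, 35, 32), (35, 32, rd, 38, 17), (35, 32, rd, 39, 22), (38, 17, rd, 35, 32), (38, 17, rd, 38, 17), (38, 17, rd, 39, 22), (39, 22, rd, 35, 32), (39, 22, rd, 38, 17), (39, 22, rd, 39, 22), (6, 22, law, 2, 12), (6, 22, law, 2, 30), (6, 22, law, 32, 23), (6, 22, law, 33, 26), (6, 22, law, 35, 23), (6, 22, law, 6, 22), (6, 22, law, 8, 39), (8, 39, law, 2, 12), (8, 39, law, 2, 30), (8, 39, law, 32, 23), (8, 39, law, 33, 26), (8, 39, law, 35, 23), (8, 39, law, 6, 22), (8, 39, law, 8, 39)}
Filtering on bid < bid2 leaves {(2, 12, law, 32, 23), (2, 12, law, 33, 26), (2, 12, law, 35, 23), (2, 12, law, 6, 22), (2, 12, law, 8, 39), (2, 30, law, 32, 23), (2, 30, law, 33, 26), (2, 30, law, 35, 23), (2, 30, law, 6, 22), (2, 30, law, 8, 39), (32, 23, law, 33, 26), (32, 23, law, 35, 23), (33, 26, law, 35, 23), (35, 32, rd, 38, 17), (35, 32, rd, 39, 22), (38, 17, rd, 39, 22), (6, 22, law, 32, 23), (6, 22, law, 33, 26), (6, 22, law, 35, 23), (6, 22, law, 8, 39), (8, 39, law, 32, 23), (8, 39, law, 33, 26), (8, 39, law, 35, 23)}.
π[genre, bid2]: project onto (genre, bid2) (16 duplicate(s) eliminated) → {(law, 32), (law, 33), (law, 35), (law, 6), (law, 8), (rd, 38), (rd, 39)}

{(law, 32), (law, 33), (law, 35), (law, 6), (law, 8), (rd, 38), (rd, 39)}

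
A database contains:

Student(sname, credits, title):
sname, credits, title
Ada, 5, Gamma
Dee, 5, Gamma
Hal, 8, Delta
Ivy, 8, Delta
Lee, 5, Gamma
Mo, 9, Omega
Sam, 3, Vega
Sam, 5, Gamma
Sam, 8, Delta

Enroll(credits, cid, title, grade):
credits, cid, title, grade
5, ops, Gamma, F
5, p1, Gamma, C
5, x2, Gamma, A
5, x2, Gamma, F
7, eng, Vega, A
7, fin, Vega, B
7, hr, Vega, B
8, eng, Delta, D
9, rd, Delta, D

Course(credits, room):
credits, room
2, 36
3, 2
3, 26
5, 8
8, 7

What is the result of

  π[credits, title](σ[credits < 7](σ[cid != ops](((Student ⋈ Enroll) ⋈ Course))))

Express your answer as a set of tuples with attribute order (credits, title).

{(5, Gamma)}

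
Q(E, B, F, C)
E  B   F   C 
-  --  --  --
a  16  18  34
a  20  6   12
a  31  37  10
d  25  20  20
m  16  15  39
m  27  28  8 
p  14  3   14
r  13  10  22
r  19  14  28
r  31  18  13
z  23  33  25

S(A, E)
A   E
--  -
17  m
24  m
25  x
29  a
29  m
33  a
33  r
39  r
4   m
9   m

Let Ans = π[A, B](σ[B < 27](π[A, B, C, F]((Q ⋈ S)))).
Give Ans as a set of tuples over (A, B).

{(17, 16), (24, 16), (29, 16), (29, 20), (33, 13), (33, 16), (33, 19), (33, 20), (39, 13), (39, 19), (4, 16), (9, 16)}

Joining Q and S on E yields {(a, 16, 18, 34, 29), (a, 16, 18, 34, 33), (a, 20, 6, 12, 29), (a, 20, 6, 12, 33), (a, 31, 37, 10, 29), (a, 31, 37, 10, 33), (m, 16, 15, 39, 17), (m, 16, 15, 39, 24), (m, 16, 15, 39, 29), (m, 16, 15, 39, 4), (m, 16, 15, 39, 9), (m, 27, 28, 8, 17), (m, 27, 28, 8, 24), (m, 27, 28, 8, 29), (m, 27, 28, 8, 4), (m, 27, 28, 8, 9), (r, 13, 10, 22, 33), (r, 13, 10, 22, 39), (r, 19, 14, 28, 33), (r, 19, 14, 28, 39), (r, 31, 18, 13, 33), (r, 31, 18, 13, 39)}.
π_{A, B, C, F} gives {(17, 16, 39, 15), (17, 27, 8, 28), (24, 16, 39, 15), (24, 27, 8, 28), (29, 16, 34, 18), (29, 16, 39, 15), (29, 20, 12, 6), (29, 27, 8, 28), (29, 31, 10, 37), (33, 13, 22, 10), (33, 16, 34, 18), (33, 19, 28, 14), (33, 20, 12, 6), (33, 31, 10, 37), (33, 31, 13, 18), (39, 13, 22, 10), (39, 19, 28, 14), (39, 31, 13, 18), (4, 16, 39, 15), (4, 27, 8, 28), (9, 16, 39, 15), (9, 27, 8, 28)}.
Selection B < 27: {(17, 16, 39, 15), (24, 16, 39, 15), (29, 16, 34, 18), (29, 16, 39, 15), (29, 20, 12, 6), (33, 13, 22, 10), (33, 16, 34, 18), (33, 19, 28, 14), (33, 20, 12, 6), (39, 13, 22, 10), (39, 19, 28, 14), (4, 16, 39, 15), (9, 16, 39, 15)}
π_{A, B} gives {(17, 16), (24, 16), (29, 16), (29, 20), (33, 13), (33, 16), (33, 19), (33, 20), (39, 13), (39, 19), (4, 16), (9, 16)} (1 duplicate(s) eliminated).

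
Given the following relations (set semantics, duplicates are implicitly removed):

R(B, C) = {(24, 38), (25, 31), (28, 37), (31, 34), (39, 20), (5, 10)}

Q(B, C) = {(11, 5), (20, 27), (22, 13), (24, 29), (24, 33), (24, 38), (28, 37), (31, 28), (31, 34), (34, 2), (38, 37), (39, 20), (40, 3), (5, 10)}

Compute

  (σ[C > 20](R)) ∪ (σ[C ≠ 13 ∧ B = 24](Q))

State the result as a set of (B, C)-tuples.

Selection C > 20: {(24, 38), (25, 31), (28, 37), (31, 34)}
Selection C ≠ 13 ∧ B = 24: {(24, 29), (24, 33), (24, 38)}
Union: {(24, 38), (25, 31), (28, 37), (31, 34)} with {(24, 29), (24, 33), (24, 38)} → {(24, 29), (24, 33), (24, 38), (25, 31), (28, 37), (31, 34)}

{(24, 29), (24, 33), (24, 38), (25, 31), (28, 37), (31, 34)}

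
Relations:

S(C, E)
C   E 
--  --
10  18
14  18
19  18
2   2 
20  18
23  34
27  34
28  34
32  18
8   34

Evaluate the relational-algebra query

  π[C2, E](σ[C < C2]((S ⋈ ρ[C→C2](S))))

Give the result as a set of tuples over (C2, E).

ρ[C→C2]: schema becomes (C2, E); tuples unchanged.
S ⋈ ρ[C→C2](S) (natural join on E): {(10, 18, 10), (10, 18, 14), (10, 18, 19), (10, 18, 20), (10, 18, 32), (14, 18, 10), (14, 18, 14), (14, 18, 19), (14, 18, 20), (14, 18, 32), (19, 18, 10), (19, 18, 14), (19, 18, 19), (19, 18, 20), (19, 18, 32), (2, 2, 2), (20, 18, 10), (20, 18, 14), (20, 18, 19), (20, 18, 20), (20, 18, 32), (23, 34, 23), (23, 34, 27), (23, 34, 28), (23, 34, 8), (27, 34, 23), (27, 34, 27), (27, 34, 28), (27, 34, 8), (28, 34, 23), (28, 34, 27), (28, 34, 28), (28, 34, 8), (32, 18, 10), (32, 18, 14), (32, 18, 19), (32, 18, 20), (32, 18, 32), (8, 34, 23), (8, 34, 27), (8, 34, 28), (8, 34, 8)}
Apply σ_{C < C2}; surviving tuples: {(10, 18, 14), (10, 18, 19), (10, 18, 20), (10, 18, 32), (14, 18, 19), (14, 18, 20), (14, 18, 32), (19, 18, 20), (19, 18, 32), (20, 18, 32), (23, 34, 27), (23, 34, 28), (27, 34, 28), (8, 34, 23), (8, 34, 27), (8, 34, 28)}
Projecting to C2, E (9 duplicate(s) eliminated): {(14, 18), (19, 18), (20, 18), (23, 34), (27, 34), (28, 34), (32, 18)}

{(14, 18), (19, 18), (20, 18), (23, 34), (27, 34), (28, 34), (32, 18)}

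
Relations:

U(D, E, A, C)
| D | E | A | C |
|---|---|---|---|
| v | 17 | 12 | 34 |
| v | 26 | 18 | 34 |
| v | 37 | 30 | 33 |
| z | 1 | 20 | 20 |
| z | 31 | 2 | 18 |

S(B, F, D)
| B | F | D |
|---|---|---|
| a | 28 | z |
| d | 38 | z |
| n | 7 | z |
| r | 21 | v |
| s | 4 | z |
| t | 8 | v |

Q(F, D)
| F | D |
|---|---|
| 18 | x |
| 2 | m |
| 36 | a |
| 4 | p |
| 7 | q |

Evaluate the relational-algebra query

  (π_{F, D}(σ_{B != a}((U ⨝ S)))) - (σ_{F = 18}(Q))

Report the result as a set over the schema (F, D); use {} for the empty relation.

{(21, v), (38, z), (4, z), (7, z), (8, v)}

U ⋈ S (natural join on D): {(v, 17, 12, 34, r, 21), (v, 17, 12, 34, t, 8), (v, 26, 18, 34, r, 21), (v, 26, 18, 34, t, 8), (v, 37, 30, 33, r, 21), (v, 37, 30, 33, t, 8), (z, 1, 20, 20, a, 28), (z, 1, 20, 20, d, 38), (z, 1, 20, 20, n, 7), (z, 1, 20, 20, s, 4), (z, 31, 2, 18, a, 28), (z, 31, 2, 18, d, 38), (z, 31, 2, 18, n, 7), (z, 31, 2, 18, s, 4)}
Selection B != a: {(v, 17, 12, 34, r, 21), (v, 17, 12, 34, t, 8), (v, 26, 18, 34, r, 21), (v, 26, 18, 34, t, 8), (v, 37, 30, 33, r, 21), (v, 37, 30, 33, t, 8), (z, 1, 20, 20, d, 38), (z, 1, 20, 20, n, 7), (z, 1, 20, 20, s, 4), (z, 31, 2, 18, d, 38), (z, 31, 2, 18, n, 7), (z, 31, 2, 18, s, 4)}
Projecting to F, D (7 duplicate(s) eliminated): {(21, v), (38, z), (4, z), (7, z), (8, v)}
Selection F = 18: {(18, x)}
Difference: {(21, v), (38, z), (4, z), (7, z), (8, v)} with {(18, x)} → {(21, v), (38, z), (4, z), (7, z), (8, v)}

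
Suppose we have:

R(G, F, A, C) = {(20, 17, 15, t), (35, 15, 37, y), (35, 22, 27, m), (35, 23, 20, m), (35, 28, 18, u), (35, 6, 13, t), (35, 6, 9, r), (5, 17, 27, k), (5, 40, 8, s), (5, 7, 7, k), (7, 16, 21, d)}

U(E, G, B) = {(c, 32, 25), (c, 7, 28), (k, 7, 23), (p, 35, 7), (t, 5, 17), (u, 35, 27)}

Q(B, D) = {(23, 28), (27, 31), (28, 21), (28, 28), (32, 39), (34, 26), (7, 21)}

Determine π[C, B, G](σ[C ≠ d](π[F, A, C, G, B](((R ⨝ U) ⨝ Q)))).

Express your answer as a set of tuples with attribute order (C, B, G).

{(m, 27, 35), (m, 7, 35), (r, 27, 35), (r, 7, 35), (t, 27, 35), (t, 7, 35), (u, 27, 35), (u, 7, 35), (y, 27, 35), (y, 7, 35)}

Joining R and U on G yields {(35, 15, 37, y, p, 7), (35, 15, 37, y, u, 27), (35, 22, 27, m, p, 7), (35, 22, 27, m, u, 27), (35, 23, 20, m, p, 7), (35, 23, 20, m, u, 27), (35, 28, 18, u, p, 7), (35, 28, 18, u, u, 27), (35, 6, 13, t, p, 7), (35, 6, 13, t, u, 27), (35, 6, 9, r, p, 7), (35, 6, 9, r, u, 27), (5, 17, 27, k, t, 17), (5, 40, 8, s, t, 17), (5, 7, 7, k, t, 17), (7, 16, 21, d, c, 28), (7, 16, 21, d, k, 23)}.
Joining (R ⨝ U) and Q on B yields {(35, 15, 37, y, p, 7, 21), (35, 15, 37, y, u, 27, 31), (35, 22, 27, m, p, 7, 21), (35, 22, 27, m, u, 27, 31), (35, 23, 20, m, p, 7, 21), (35, 23, 20, m, u, 27, 31), (35, 28, 18, u, p, 7, 21), (35, 28, 18, u, u, 27, 31), (35, 6, 13, t, p, 7, 21), (35, 6, 13, t, u, 27, 31), (35, 6, 9, r, p, 7, 21), (35, 6, 9, r, u, 27, 31), (7, 16, 21, d, c, 28, 21), (7, 16, 21, d, c, 28, 28), (7, 16, 21, d, k, 23, 28)}.
π_{F, A, C, G, B} gives {(15, 37, y, 35, 27), (15, 37, y, 35, 7), (16, 21, d, 7, 23), (16, 21, d, 7, 28), (22, 27, m, 35, 27), (22, 27, m, 35, 7), (23, 20, m, 35, 27), (23, 20, m, 35, 7), (28, 18, u, 35, 27), (28, 18, u, 35, 7), (6, 13, t, 35, 27), (6, 13, t, 35, 7), (6, 9, r, 35, 27), (6, 9, r, 35, 7)} (1 duplicate(s) eliminated).
σ[C ≠ d]: keep tuples satisfying C ≠ d → {(15, 37, y, 35, 27), (15, 37, y, 35, 7), (22, 27, m, 35, 27), (22, 27, m, 35, 7), (23, 20, m, 35, 27), (23, 20, m, 35, 7), (28, 18, u, 35, 27), (28, 18, u, 35, 7), (6, 13, t, 35, 27), (6, 13, t, 35, 7), (6, 9, r, 35, 27), (6, 9, r, 35, 7)}
π_{C, B, G} gives {(m, 27, 35), (m, 7, 35), (r, 27, 35), (r, 7, 35), (t, 27, 35), (t, 7, 35), (u, 27, 35), (u, 7, 35), (y, 27, 35), (y, 7, 35)} (2 duplicate(s) eliminated).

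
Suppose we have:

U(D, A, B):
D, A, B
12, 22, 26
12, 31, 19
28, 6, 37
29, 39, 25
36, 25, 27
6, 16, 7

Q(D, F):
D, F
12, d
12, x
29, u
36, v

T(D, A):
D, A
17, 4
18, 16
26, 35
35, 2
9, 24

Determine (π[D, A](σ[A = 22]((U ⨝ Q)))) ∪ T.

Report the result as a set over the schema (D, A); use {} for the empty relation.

{(12, 22), (17, 4), (18, 16), (26, 35), (35, 2), (9, 24)}

Joining U and Q on D yields {(12, 22, 26, d), (12, 22, 26, x), (12, 31, 19, d), (12, 31, 19, x), (29, 39, 25, u), (36, 25, 27, v)}.
Selection A = 22: {(12, 22, 26, d), (12, 22, 26, x)}
π[D, A]: project onto (D, A) (1 duplicate(s) eliminated) → {(12, 22)}
Set union of the two operands is {(12, 22), (17, 4), (18, 16), (26, 35), (35, 2), (9, 24)}.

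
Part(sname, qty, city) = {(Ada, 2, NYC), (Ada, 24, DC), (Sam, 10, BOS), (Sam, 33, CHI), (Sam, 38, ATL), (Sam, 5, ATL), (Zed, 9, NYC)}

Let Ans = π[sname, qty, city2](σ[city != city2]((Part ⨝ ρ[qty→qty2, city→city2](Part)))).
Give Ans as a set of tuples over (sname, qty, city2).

{(Ada, 2, DC), (Ada, 24, NYC), (Sam, 10, ATL), (Sam, 10, CHI), (Sam, 33, ATL), (Sam, 33, BOS), (Sam, 38, BOS), (Sam, 38, CHI), (Sam, 5, BOS), (Sam, 5, CHI)}

ρ[qty→qty2, city→city2]: schema becomes (sname, qty2, city2); tuples unchanged.
Joining Part and ρ[qty→qty2, city→city2](Part) on sname yields {(Ada, 2, NYC, 2, NYC), (Ada, 2, NYC, 24, DC), (Ada, 24, DC, 2, NYC), (Ada, 24, DC, 24, DC), (Sam, 10, BOS, 10, BOS), (Sam, 10, BOS, 33, CHI), (Sam, 10, BOS, 38, ATL), (Sam, 10, BOS, 5, ATL), (Sam, 33, CHI, 10, BOS), (Sam, 33, CHI, 33, CHI), (Sam, 33, CHI, 38, ATL), (Sam, 33, CHI, 5, ATL), (Sam, 38, ATL, 10, BOS), (Sam, 38, ATL, 33, CHI), (Sam, 38, ATL, 38, ATL), (Sam, 38, ATL, 5, ATL), (Sam, 5, ATL, 10, BOS), (Sam, 5, ATL, 33, CHI), (Sam, 5, ATL, 38, ATL), (Sam, 5, ATL, 5, ATL), (Zed, 9, NYC, 9, NYC)}.
Filtering on city != city2 leaves {(Ada, 2, NYC, 24, DC), (Ada, 24, DC, 2, NYC), (Sam, 10, BOS, 33, CHI), (Sam, 10, BOS, 38, ATL), (Sam, 10, BOS, 5, ATL), (Sam, 33, CHI, 10, BOS), (Sam, 33, CHI, 38, ATL), (Sam, 33, CHI, 5, ATL), (Sam, 38, ATL, 10, BOS), (Sam, 38, ATL, 33, CHI), (Sam, 5, ATL, 10, BOS), (Sam, 5, ATL, 33, CHI)}.
Projecting to sname, qty, city2 (2 duplicate(s) eliminated): {(Ada, 2, DC), (Ada, 24, NYC), (Sam, 10, ATL), (Sam, 10, CHI), (Sam, 33, ATL), (Sam, 33, BOS), (Sam, 38, BOS), (Sam, 38, CHI), (Sam, 5, BOS), (Sam, 5, CHI)}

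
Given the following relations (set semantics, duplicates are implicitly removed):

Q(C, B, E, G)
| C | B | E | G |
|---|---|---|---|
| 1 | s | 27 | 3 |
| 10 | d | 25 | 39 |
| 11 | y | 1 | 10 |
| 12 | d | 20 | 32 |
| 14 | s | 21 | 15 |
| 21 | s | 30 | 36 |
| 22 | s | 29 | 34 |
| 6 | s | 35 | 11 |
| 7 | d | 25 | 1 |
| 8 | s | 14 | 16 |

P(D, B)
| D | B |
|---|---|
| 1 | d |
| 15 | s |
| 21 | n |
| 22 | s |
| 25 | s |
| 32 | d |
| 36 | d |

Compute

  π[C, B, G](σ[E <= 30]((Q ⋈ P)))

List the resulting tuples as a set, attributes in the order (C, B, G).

Joining Q and P on B yields {(1, s, 27, 3, 15), (1, s, 27, 3, 22), (1, s, 27, 3, 25), (10, d, 25, 39, 1), (10, d, 25, 39, 32), (10, d, 25, 39, 36), (12, d, 20, 32, 1), (12, d, 20, 32, 32), (12, d, 20, 32, 36), (14, s, 21, 15, 15), (14, s, 21, 15, 22), (14, s, 21, 15, 25), (21, s, 30, 36, 15), (21, s, 30, 36, 22), (21, s, 30, 36, 25), (22, s, 29, 34, 15), (22, s, 29, 34, 22), (22, s, 29, 34, 25), (6, s, 35, 11, 15), (6, s, 35, 11, 22), (6, s, 35, 11, 25), (7, d, 25, 1, 1), (7, d, 25, 1, 32), (7, d, 25, 1, 36), (8, s, 14, 16, 15), (8, s, 14, 16, 22), (8, s, 14, 16, 25)}.
Selection E <= 30: {(1, s, 27, 3, 15), (1, s, 27, 3, 22), (1, s, 27, 3, 25), (10, d, 25, 39, 1), (10, d, 25, 39, 32), (10, d, 25, 39, 36), (12, d, 20, 32, 1), (12, d, 20, 32, 32), (12, d, 20, 32, 36), (14, s, 21, 15, 15), (14, s, 21, 15, 22), (14, s, 21, 15, 25), (21, s, 30, 36, 15), (21, s, 30, 36, 22), (21, s, 30, 36, 25), (22, s, 29, 34, 15), (22, s, 29, 34, 22), (22, s, 29, 34, 25), (7, d, 25, 1, 1), (7, d, 25, 1, 32), (7, d, 25, 1, 36), (8, s, 14, 16, 15), (8, s, 14, 16, 22), (8, s, 14, 16, 25)}
π[C, B, G]: project onto (C, B, G) (16 duplicate(s) eliminated) → {(1, s, 3), (10, d, 39), (12, d, 32), (14, s, 15), (21, s, 36), (22, s, 34), (7, d, 1), (8, s, 16)}

{(1, s, 3), (10, d, 39), (12, d, 32), (14, s, 15), (21, s, 36), (22, s, 34), (7, d, 1), (8, s, 16)}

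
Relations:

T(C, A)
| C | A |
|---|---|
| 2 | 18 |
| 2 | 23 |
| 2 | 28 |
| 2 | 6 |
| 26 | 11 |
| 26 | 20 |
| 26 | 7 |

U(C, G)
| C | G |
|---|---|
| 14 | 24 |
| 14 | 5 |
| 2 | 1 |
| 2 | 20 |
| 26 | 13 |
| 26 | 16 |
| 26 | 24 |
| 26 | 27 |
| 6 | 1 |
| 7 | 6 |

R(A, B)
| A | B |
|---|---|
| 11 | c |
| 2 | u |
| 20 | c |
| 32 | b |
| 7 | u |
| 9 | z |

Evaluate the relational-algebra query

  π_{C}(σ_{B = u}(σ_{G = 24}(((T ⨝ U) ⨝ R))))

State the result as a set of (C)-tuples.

{26}

Joining T and U on C yields {(2, 18, 1), (2, 18, 20), (2, 23, 1), (2, 23, 20), (2, 28, 1), (2, 28, 20), (2, 6, 1), (2, 6, 20), (26, 11, 13), (26, 11, 16), (26, 11, 24), (26, 11, 27), (26, 20, 13), (26, 20, 16), (26, 20, 24), (26, 20, 27), (26, 7, 13), (26, 7, 16), (26, 7, 24), (26, 7, 27)}.
Joining (T ⨝ U) and R on A yields {(26, 11, 13, c), (26, 11, 16, c), (26, 11, 24, c), (26, 11, 27, c), (26, 20, 13, c), (26, 20, 16, c), (26, 20, 24, c), (26, 20, 27, c), (26, 7, 13, u), (26, 7, 16, u), (26, 7, 24, u), (26, 7, 27, u)}.
σ[G = 24]: keep tuples satisfying G = 24 → {(26, 11, 24, c), (26, 20, 24, c), (26, 7, 24, u)}
σ[B = u]: keep tuples satisfying B = u → {(26, 7, 24, u)}
Keep only column(s) C: {26}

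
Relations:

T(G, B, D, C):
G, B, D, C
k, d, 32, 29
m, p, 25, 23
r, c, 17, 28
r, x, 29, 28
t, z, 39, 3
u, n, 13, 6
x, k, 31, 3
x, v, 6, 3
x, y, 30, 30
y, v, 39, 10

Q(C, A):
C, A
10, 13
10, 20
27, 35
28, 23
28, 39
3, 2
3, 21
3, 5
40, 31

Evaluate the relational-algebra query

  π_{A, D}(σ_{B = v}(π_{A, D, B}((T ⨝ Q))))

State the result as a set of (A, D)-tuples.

{(13, 39), (2, 6), (20, 39), (21, 6), (5, 6)}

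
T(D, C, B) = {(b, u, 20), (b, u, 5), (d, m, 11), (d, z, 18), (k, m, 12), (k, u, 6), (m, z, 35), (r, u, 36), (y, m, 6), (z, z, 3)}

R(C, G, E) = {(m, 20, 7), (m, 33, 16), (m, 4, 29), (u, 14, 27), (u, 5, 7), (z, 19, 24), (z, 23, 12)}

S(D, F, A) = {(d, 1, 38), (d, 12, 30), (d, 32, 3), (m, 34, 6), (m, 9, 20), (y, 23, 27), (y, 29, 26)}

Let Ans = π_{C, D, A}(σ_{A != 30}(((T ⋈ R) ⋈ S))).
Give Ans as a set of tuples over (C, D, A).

T ⋈ R (natural join on C): {(b, u, 20, 14, 27), (b, u, 20, 5, 7), (b, u, 5, 14, 27), (b, u, 5, 5, 7), (d, m, 11, 20, 7), (d, m, 11, 33, 16), (d, m, 11, 4, 29), (d, z, 18, 19, 24), (d, z, 18, 23, 12), (k, m, 12, 20, 7), (k, m, 12, 33, 16), (k, m, 12, 4, 29), (k, u, 6, 14, 27), (k, u, 6, 5, 7), (m, z, 35, 19, 24), (m, z, 35, 23, 12), (r, u, 36, 14, 27), (r, u, 36, 5, 7), (y, m, 6, 20, 7), (y, m, 6, 33, 16), (y, m, 6, 4, 29), (z, z, 3, 19, 24), (z, z, 3, 23, 12)}
(T ⋈ R) ⋈ S (natural join on D): {(d, m, 11, 20, 7, 1, 38), (d, m, 11, 20, 7, 12, 30), (d, m, 11, 20, 7, 32, 3), (d, m, 11, 33, 16, 1, 38), (d, m, 11, 33, 16, 12, 30), (d, m, 11, 33, 16, 32, 3), (d, m, 11, 4, 29, 1, 38), (d, m, 11, 4, 29, 12, 30), (d, m, 11, 4, 29, 32, 3), (d, z, 18, 19, 24, 1, 38), (d, z, 18, 19, 24, 12, 30), (d, z, 18, 19, 24, 32, 3), (d, z, 18, 23, 12, 1, 38), (d, z, 18, 23, 12, 12, 30), (d, z, 18, 23, 12, 32, 3), (m, z, 35, 19, 24, 34, 6), (m, z, 35, 19, 24, 9, 20), (m, z, 35, 23, 12, 34, 6), (m, z, 35, 23, 12, 9, 20), (y, m, 6, 20, 7, 23, 27), (y, m, 6, 20, 7, 29, 26), (y, m, 6, 33, 16, 23, 27), (y, m, 6, 33, 16, 29, 26), (y, m, 6, 4, 29, 23, 27), (y, m, 6, 4, 29, 29, 26)}
Filtering on A != 30 leaves {(d, m, 11, 20, 7, 1, 38), (d, m, 11, 20, 7, 32, 3), (d, m, 11, 33, 16, 1, 38), (d, m, 11, 33, 16, 32, 3), (d, m, 11, 4, 29, 1, 38), (d, m, 11, 4, 29, 32, 3), (d, z, 18, 19, 24, 1, 38), (d, z, 18, 19, 24, 32, 3), (d, z, 18, 23, 12, 1, 38), (d, z, 18, 23, 12, 32, 3), (m, z, 35, 19, 24, 34, 6), (m, z, 35, 19, 24, 9, 20), (m, z, 35, 23, 12, 34, 6), (m, z, 35, 23, 12, 9, 20), (y, m, 6, 20, 7, 23, 27), (y, m, 6, 20, 7, 29, 26), (y, m, 6, 33, 16, 23, 27), (y, m, 6, 33, 16, 29, 26), (y, m, 6, 4, 29, 23, 27), (y, m, 6, 4, 29, 29, 26)}.
π_{C, D, A} gives {(m, d, 3), (m, d, 38), (m, y, 26), (m, y, 27), (z, d, 3), (z, d, 38), (z, m, 20), (z, m, 6)} (12 duplicate(s) eliminated).

{(m, d, 3), (m, d, 38), (m, y, 26), (m, y, 27), (z, d, 3), (z, d, 38), (z, m, 20), (z, m, 6)}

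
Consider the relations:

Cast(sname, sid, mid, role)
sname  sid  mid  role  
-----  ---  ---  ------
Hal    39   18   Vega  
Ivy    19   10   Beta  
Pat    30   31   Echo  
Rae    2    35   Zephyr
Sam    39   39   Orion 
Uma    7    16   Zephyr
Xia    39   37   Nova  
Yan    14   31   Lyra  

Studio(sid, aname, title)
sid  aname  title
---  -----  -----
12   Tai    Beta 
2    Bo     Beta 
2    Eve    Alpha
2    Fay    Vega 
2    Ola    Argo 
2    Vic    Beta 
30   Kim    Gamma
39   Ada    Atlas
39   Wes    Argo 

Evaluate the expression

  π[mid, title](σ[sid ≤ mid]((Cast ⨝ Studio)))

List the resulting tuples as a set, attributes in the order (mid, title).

{(31, Gamma), (35, Alpha), (35, Argo), (35, Beta), (35, Vega), (39, Argo), (39, Atlas)}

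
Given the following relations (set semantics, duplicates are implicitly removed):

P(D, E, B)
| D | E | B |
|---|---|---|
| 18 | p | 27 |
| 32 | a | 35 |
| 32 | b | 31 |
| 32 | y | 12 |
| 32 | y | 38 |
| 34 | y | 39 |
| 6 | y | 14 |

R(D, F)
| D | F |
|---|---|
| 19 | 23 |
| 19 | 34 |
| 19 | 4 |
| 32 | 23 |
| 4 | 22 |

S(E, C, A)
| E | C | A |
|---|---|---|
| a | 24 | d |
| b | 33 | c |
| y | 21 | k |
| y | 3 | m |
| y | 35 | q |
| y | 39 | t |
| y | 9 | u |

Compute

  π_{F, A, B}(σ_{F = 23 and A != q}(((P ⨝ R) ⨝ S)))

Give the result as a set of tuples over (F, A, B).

{(23, c, 31), (23, d, 35), (23, k, 12), (23, k, 38), (23, m, 12), (23, m, 38), (23, t, 12), (23, t, 38), (23, u, 12), (23, u, 38)}

P ⋈ R (natural join on D): {(32, a, 35, 23), (32, b, 31, 23), (32, y, 12, 23), (32, y, 38, 23)}
(P ⨝ R) ⋈ S (natural join on E): {(32, a, 35, 23, 24, d), (32, b, 31, 23, 33, c), (32, y, 12, 23, 21, k), (32, y, 12, 23, 3, m), (32, y, 12, 23, 35, q), (32, y, 12, 23, 39, t), (32, y, 12, 23, 9, u), (32, y, 38, 23, 21, k), (32, y, 38, 23, 3, m), (32, y, 38, 23, 35, q), (32, y, 38, 23, 39, t), (32, y, 38, 23, 9, u)}
Apply σ_{F = 23 and A != q}; surviving tuples: {(32, a, 35, 23, 24, d), (32, b, 31, 23, 33, c), (32, y, 12, 23, 21, k), (32, y, 12, 23, 3, m), (32, y, 12, 23, 39, t), (32, y, 12, 23, 9, u), (32, y, 38, 23, 21, k), (32, y, 38, 23, 3, m), (32, y, 38, 23, 39, t), (32, y, 38, 23, 9, u)}
π[F, A, B]: project onto (F, A, B) → {(23, c, 31), (23, d, 35), (23, k, 12), (23, k, 38), (23, m, 12), (23, m, 38), (23, t, 12), (23, t, 38), (23, u, 12), (23, u, 38)}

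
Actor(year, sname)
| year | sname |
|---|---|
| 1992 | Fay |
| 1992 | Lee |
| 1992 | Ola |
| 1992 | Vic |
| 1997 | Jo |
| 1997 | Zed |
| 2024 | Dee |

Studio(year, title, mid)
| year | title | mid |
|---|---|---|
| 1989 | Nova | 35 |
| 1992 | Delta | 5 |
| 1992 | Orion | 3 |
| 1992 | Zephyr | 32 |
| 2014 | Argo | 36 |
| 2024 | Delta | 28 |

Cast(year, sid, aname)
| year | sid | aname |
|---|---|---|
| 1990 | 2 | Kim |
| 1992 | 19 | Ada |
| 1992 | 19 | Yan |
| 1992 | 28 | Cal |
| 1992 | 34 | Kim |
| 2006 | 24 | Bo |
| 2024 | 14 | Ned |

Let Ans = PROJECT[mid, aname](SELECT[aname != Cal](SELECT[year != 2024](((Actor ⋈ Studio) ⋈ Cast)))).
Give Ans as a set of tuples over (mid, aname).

{(3, Ada), (3, Kim), (3, Yan), (32, Ada), (32, Kim), (32, Yan), (5, Ada), (5, Kim), (5, Yan)}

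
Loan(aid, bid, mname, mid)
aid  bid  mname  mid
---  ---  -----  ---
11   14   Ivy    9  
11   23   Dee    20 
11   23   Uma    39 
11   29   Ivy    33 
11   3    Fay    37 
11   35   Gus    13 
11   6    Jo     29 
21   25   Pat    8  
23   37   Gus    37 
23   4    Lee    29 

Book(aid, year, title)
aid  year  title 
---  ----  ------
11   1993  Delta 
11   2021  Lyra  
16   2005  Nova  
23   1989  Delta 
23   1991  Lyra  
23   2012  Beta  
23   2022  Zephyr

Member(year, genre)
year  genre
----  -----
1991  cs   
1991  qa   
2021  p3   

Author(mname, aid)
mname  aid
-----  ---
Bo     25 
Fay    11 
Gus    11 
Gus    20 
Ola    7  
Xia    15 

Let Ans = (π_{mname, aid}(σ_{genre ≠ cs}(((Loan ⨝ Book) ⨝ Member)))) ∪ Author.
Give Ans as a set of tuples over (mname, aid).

Loan ⋈ Book (natural join on aid): {(11, 14, Ivy, 9, 1993, Delta), (11, 14, Ivy, 9, 2021, Lyra), (11, 23, Dee, 20, 1993, Delta), (11, 23, Dee, 20, 2021, Lyra), (11, 23, Uma, 39, 1993, Delta), (11, 23, Uma, 39, 2021, Lyra), (11, 29, Ivy, 33, 1993, Delta), (11, 29, Ivy, 33, 2021, Lyra), (11, 3, Fay, 37, 1993, Delta), (11, 3, Fay, 37, 2021, Lyra), (11, 35, Gus, 13, 1993, Delta), (11, 35, Gus, 13, 2021, Lyra), (11, 6, Jo, 29, 1993, Delta), (11, 6, Jo, 29, 2021, Lyra), (23, 37, Gus, 37, 1989, Delta), (23, 37, Gus, 37, 1991, Lyra), (23, 37, Gus, 37, 2012, Beta), (23, 37, Gus, 37, 2022, Zephyr), (23, 4, Lee, 29, 1989, Delta), (23, 4, Lee, 29, 1991, Lyra), (23, 4, Lee, 29, 2012, Beta), (23, 4, Lee, 29, 2022, Zephyr)}
(Loan ⨝ Book) ⋈ Member (natural join on year): {(11, 14, Ivy, 9, 2021, Lyra, p3), (11, 23, Dee, 20, 2021, Lyra, p3), (11, 23, Uma, 39, 2021, Lyra, p3), (11, 29, Ivy, 33, 2021, Lyra, p3), (11, 3, Fay, 37, 2021, Lyra, p3), (11, 35, Gus, 13, 2021, Lyra, p3), (11, 6, Jo, 29, 2021, Lyra, p3), (23, 37, Gus, 37, 1991, Lyra, cs), (23, 37, Gus, 37, 1991, Lyra, qa), (23, 4, Lee, 29, 1991, Lyra, cs), (23, 4, Lee, 29, 1991, Lyra, qa)}
σ[genre ≠ cs]: keep tuples satisfying genre ≠ cs → {(11, 14, Ivy, 9, 2021, Lyra, p3), (11, 23, Dee, 20, 2021, Lyra, p3), (11, 23, Uma, 39, 2021, Lyra, p3), (11, 29, Ivy, 33, 2021, Lyra, p3), (11, 3, Fay, 37, 2021, Lyra, p3), (11, 35, Gus, 13, 2021, Lyra, p3), (11, 6, Jo, 29, 2021, Lyra, p3), (23, 37, Gus, 37, 1991, Lyra, qa), (23, 4, Lee, 29, 1991, Lyra, qa)}
π[mname, aid]: project onto (mname, aid) (1 duplicate(s) eliminated) → {(Dee, 11), (Fay, 11), (Gus, 11), (Gus, 23), (Ivy, 11), (Jo, 11), (Lee, 23), (Uma, 11)}
Taking the union: {(Bo, 25), (Dee, 11), (Fay, 11), (Gus, 11), (Gus, 20), (Gus, 23), (Ivy, 11), (Jo, 11), (Lee, 23), (Ola, 7), (Uma, 11), (Xia, 15)}

{(Bo, 25), (Dee, 11), (Fay, 11), (Gus, 11), (Gus, 20), (Gus, 23), (Ivy, 11), (Jo, 11), (Lee, 23), (Ola, 7), (Uma, 11), (Xia, 15)}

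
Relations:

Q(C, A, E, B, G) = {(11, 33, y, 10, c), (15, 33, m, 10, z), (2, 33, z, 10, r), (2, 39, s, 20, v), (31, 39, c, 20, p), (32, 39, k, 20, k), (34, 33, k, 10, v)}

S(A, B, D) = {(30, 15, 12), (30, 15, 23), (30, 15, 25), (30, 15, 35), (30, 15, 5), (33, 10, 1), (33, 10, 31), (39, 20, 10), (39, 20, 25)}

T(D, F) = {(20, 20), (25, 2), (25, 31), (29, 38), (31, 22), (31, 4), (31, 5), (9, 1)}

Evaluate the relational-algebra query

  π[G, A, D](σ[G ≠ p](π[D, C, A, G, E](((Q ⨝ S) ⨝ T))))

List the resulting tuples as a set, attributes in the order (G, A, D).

Joining Q and S on A, B yields {(11, 33, y, 10, c, 1), (11, 33, y, 10, c, 31), (15, 33, m, 10, z, 1), (15, 33, m, 10, z, 31), (2, 33, z, 10, r, 1), (2, 33, z, 10, r, 31), (2, 39, s, 20, v, 10), (2, 39, s, 20, v, 25), (31, 39, c, 20, p, 10), (31, 39, c, 20, p, 25), (32, 39, k, 20, k, 10), (32, 39, k, 20, k, 25), (34, 33, k, 10, v, 1), (34, 33, k, 10, v, 31)}.
Joining (Q ⨝ S) and T on D yields {(11, 33, y, 10, c, 31, 22), (11, 33, y, 10, c, 31, 4), (11, 33, y, 10, c, 31, 5), (15, 33, m, 10, z, 31, 22), (15, 33, m, 10, z, 31, 4), (15, 33, m, 10, z, 31, 5), (2, 33, z, 10, r, 31, 22), (2, 33, z, 10, r, 31, 4), (2, 33, z, 10, r, 31, 5), (2, 39, s, 20, v, 25, 2), (2, 39, s, 20, v, 25, 31), (31, 39, c, 20, p, 25, 2), (31, 39, c, 20, p, 25, 31), (32, 39, k, 20, k, 25, 2), (32, 39, k, 20, k, 25, 31), (34, 33, k, 10, v, 31, 22), (34, 33, k, 10, v, 31, 4), (34, 33, k, 10, v, 31, 5)}.
π[D, C, A, G, E]: project onto (D, C, A, G, E) (11 duplicate(s) eliminated) → {(25, 2, 39, v, s), (25, 31, 39, p, c), (25, 32, 39, k, k), (31, 11, 33, c, y), (31, 15, 33, z, m), (31, 2, 33, r, z), (31, 34, 33, v, k)}
Filtering on G ≠ p leaves {(25, 2, 39, v, s), (25, 32, 39, k, k), (31, 11, 33, c, y), (31, 15, 33, z, m), (31, 2, 33, r, z), (31, 34, 33, v, k)}.
π[G, A, D]: project onto (G, A, D) → {(c, 33, 31), (k, 39, 25), (r, 33, 31), (v, 33, 31), (v, 39, 25), (z, 33, 31)}

{(c, 33, 31), (k, 39, 25), (r, 33, 31), (v, 33, 31), (v, 39, 25), (z, 33, 31)}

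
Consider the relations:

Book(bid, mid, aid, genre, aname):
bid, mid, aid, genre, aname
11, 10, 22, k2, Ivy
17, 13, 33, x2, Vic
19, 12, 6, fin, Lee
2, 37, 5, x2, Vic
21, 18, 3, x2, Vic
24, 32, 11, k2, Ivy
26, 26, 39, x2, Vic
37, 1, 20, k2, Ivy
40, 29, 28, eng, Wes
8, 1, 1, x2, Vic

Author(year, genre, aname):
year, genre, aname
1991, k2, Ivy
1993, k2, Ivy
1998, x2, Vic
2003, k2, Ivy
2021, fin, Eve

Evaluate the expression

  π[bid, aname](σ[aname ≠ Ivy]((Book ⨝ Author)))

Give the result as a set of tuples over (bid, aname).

Joining Book and Author on genre, aname yields {(11, 10, 22, k2, Ivy, 1991), (11, 10, 22, k2, Ivy, 1993), (11, 10, 22, k2, Ivy, 2003), (17, 13, 33, x2, Vic, 1998), (2, 37, 5, x2, Vic, 1998), (21, 18, 3, x2, Vic, 1998), (24, 32, 11, k2, Ivy, 1991), (24, 32, 11, k2, Ivy, 1993), (24, 32, 11, k2, Ivy, 2003), (26, 26, 39, x2, Vic, 1998), (37, 1, 20, k2, Ivy, 1991), (37, 1, 20, k2, Ivy, 1993), (37, 1, 20, k2, Ivy, 2003), (8, 1, 1, x2, Vic, 1998)}.
Filtering on aname ≠ Ivy leaves {(17, 13, 33, x2, Vic, 1998), (2, 37, 5, x2, Vic, 1998), (21, 18, 3, x2, Vic, 1998), (26, 26, 39, x2, Vic, 1998), (8, 1, 1, x2, Vic, 1998)}.
Keep only column(s) bid, aname: {(17, Vic), (2, Vic), (21, Vic), (26, Vic), (8, Vic)}

{(17, Vic), (2, Vic), (21, Vic), (26, Vic), (8, Vic)}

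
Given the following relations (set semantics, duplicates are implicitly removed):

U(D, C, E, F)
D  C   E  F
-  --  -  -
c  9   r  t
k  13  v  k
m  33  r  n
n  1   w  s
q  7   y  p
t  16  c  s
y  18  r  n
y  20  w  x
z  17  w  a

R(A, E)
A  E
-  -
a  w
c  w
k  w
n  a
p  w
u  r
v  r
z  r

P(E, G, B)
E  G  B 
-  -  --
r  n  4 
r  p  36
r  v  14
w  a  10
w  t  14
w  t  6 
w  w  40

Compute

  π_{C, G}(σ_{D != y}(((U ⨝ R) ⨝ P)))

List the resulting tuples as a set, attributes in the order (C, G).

{(1, a), (1, t), (1, w), (17, a), (17, t), (17, w), (33, n), (33, p), (33, v), (9, n), (9, p), (9, v)}

Natural join on E: {(c, 9, r, t, u), (c, 9, r, t, v), (c, 9, r, t, z), (m, 33, r, n, u), (m, 33, r, n, v), (m, 33, r, n, z), (n, 1, w, s, a), (n, 1, w, s, c), (n, 1, w, s, k), (n, 1, w, s, p), (y, 18, r, n, u), (y, 18, r, n, v), (y, 18, r, n, z), (y, 20, w, x, a), (y, 20, w, x, c), (y, 20, w, x, k), (y, 20, w, x, p), (z, 17, w, a, a), (z, 17, w, a, c), (z, 17, w, a, k), (z, 17, w, a, p)}
Natural join on E: {(c, 9, r, t, u, n, 4), (c, 9, r, t, u, p, 36), (c, 9, r, t, u, v, 14), (c, 9, r, t, v, n, 4), (c, 9, r, t, v, p, 36), (c, 9, r, t, v, v, 14), (c, 9, r, t, z, n, 4), (c, 9, r, t, z, p, 36), (c, 9, r, t, z, v, 14), (m, 33, r, n, u, n, 4), (m, 33, r, n, u, p, 36), (m, 33, r, n, u, v, 14), (m, 33, r, n, v, n, 4), (m, 33, r, n, v, p, 36), (m, 33, r, n, v, v, 14), (m, 33, r, n, z, n, 4), (m, 33, r, n, z, p, 36), (m, 33, r, n, z, v, 14), (n, 1, w, s, a, a, 10), (n, 1, w, s, a, t, 14), (n, 1, w, s, a, t, 6), (n, 1, w, s, a, w, 40), (n, 1, w, s, c, a, 10), (n, 1, w, s, c, t, 14), (n, 1, w, s, c, t, 6), (n, 1, w, s, c, w, 40), (n, 1, w, s, k, a, 10), (n, 1, w, s, k, t, 14), (n, 1, w, s, k, t, 6), (n, 1, w, s, k, w, 40), (n, 1, w, s, p, a, 10), (n, 1, w, s, p, t, 14), (n, 1, w, s, p, t, 6), (n, 1, w, s, p, w, 40), (y, 18, r, n, u, n, 4), (y, 18, r, n, u, p, 36), (y, 18, r, n, u, v, 14), (y, 18, r, n, v, n, 4), (y, 18, r, n, v, p, 36), (y, 18, r, n, v, v, 14), (y, 18, r, n, z, n, 4), (y, 18, r, n, z, p, 36), (y, 18, r, n, z, v, 14), (y, 20, w, x, a, a, 10), (y, 20, w, x, a, t, 14), (y, 20, w, x, a, t, 6), (y, 20, w, x, a, w, 40), (y, 20, w, x, c, a, 10), (y, 20, w, x, c, t, 14), (y, 20, w, x, c, t, 6), (y, 20, w, x, c, w, 40), (y, 20, w, x, k, a, 10), (y, 20, w, x, k, t, 14), (y, 20, w, x, k, t, 6), (y, 20, w, x, k, w, 40), (y, 20, w, x, p, a, 10), (y, 20, w, x, p, t, 14), (y, 20, w, x, p, t, 6), (y, 20, w, x, p, w, 40), (z, 17, w, a, a, a, 10), (z, 17, w, a, a, t, 14), (z, 17, w, a, a, t, 6), (z, 17, w, a, a, w, 40), (z, 17, w, a, c, a, 10), (z, 17, w, a, c, t, 14), (z, 17, w, a, c, t, 6), (z, 17, w, a, c, w, 40), (z, 17, w, a, k, a, 10), (z, 17, w, a, k, t, 14), (z, 17, w, a, k, t, 6), (z, 17, w, a, k, w, 40), (z, 17, w, a, p, a, 10), (z, 17, w, a, p, t, 14), (z, 17, w, a, p, t, 6), (z, 17, w, a, p, w, 40)}
Apply σ_{D != y}; surviving tuples: {(c, 9, r, t, u, n, 4), (c, 9, r, t, u, p, 36), (c, 9, r, t, u, v, 14), (c, 9, r, t, v, n, 4), (c, 9, r, t, v, p, 36), (c, 9, r, t, v, v, 14), (c, 9, r, t, z, n, 4), (c, 9, r, t, z, p, 36), (c, 9, r, t, z, v, 14), (m, 33, r, n, u, n, 4), (m, 33, r, n, u, p, 36), (m, 33, r, n, u, v, 14), (m, 33, r, n, v, n, 4), (m, 33, r, n, v, p, 36), (m, 33, r, n, v, v, 14), (m, 33, r, n, z, n, 4), (m, 33, r, n, z, p, 36), (m, 33, r, n, z, v, 14), (n, 1, w, s, a, a, 10), (n, 1, w, s, a, t, 14), (n, 1, w, s, a, t, 6), (n, 1, w, s, a, w, 40), (n, 1, w, s, c, a, 10), (n, 1, w, s, c, t, 14), (n, 1, w, s, c, t, 6), (n, 1, w, s, c, w, 40), (n, 1, w, s, k, a, 10), (n, 1, w, s, k, t, 14), (n, 1, w, s, k, t, 6), (n, 1, w, s, k, w, 40), (n, 1, w, s, p, a, 10), (n, 1, w, s, p, t, 14), (n, 1, w, s, p, t, 6), (n, 1, w, s, p, w, 40), (z, 17, w, a, a, a, 10), (z, 17, w, a, a, t, 14), (z, 17, w, a, a, t, 6), (z, 17, w, a, a, w, 40), (z, 17, w, a, c, a, 10), (z, 17, w, a, c, t, 14), (z, 17, w, a, c, t, 6), (z, 17, w, a, c, w, 40), (z, 17, w, a, k, a, 10), (z, 17, w, a, k, t, 14), (z, 17, w, a, k, t, 6), (z, 17, w, a, k, w, 40), (z, 17, w, a, p, a, 10), (z, 17, w, a, p, t, 14), (z, 17, w, a, p, t, 6), (z, 17, w, a, p, w, 40)}
Keep only column(s) C, G (38 duplicate(s) eliminated): {(1, a), (1, t), (1, w), (17, a), (17, t), (17, w), (33, n), (33, p), (33, v), (9, n), (9, p), (9, v)}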